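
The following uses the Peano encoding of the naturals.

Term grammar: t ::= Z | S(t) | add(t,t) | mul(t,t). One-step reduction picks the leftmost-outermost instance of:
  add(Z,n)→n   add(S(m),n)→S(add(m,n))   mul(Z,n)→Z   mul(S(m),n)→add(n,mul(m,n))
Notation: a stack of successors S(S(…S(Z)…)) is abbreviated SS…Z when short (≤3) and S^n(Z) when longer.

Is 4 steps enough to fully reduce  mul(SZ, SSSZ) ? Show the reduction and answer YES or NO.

Answer: NO — after 4 steps the term is S(S(S(add(Z, mul(Z, SSSZ))))), not yet normal

Reduction:
  start: mul(SZ, SSSZ)
  →1  add(SSSZ, mul(Z, SSSZ))
  →2  S(add(SSZ, mul(Z, SSSZ)))
  →3  S(S(add(SZ, mul(Z, SSSZ))))
  →4  S(S(S(add(Z, mul(Z, SSSZ)))))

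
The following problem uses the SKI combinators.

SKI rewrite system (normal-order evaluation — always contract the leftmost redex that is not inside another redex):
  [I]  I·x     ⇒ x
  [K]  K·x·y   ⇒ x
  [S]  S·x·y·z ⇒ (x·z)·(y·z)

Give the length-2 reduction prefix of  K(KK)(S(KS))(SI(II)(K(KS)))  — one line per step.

Answer: after 2 steps: K

Working:
  start: K(KK)(S(KS))(SI(II)(K(KS)))
  [1] KK(SI(II)(K(KS)))
  [2] K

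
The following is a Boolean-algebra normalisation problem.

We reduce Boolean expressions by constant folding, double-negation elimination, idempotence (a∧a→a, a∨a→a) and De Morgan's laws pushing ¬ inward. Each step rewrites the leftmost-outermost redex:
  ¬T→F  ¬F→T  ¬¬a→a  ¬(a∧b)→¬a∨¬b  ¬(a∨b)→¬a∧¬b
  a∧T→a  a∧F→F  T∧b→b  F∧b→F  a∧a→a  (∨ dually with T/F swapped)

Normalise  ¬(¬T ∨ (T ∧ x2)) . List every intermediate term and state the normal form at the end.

  start: ¬(¬T ∨ (T ∧ x2))
  [1] ¬¬T ∧ ¬(T ∧ x2)
  [2] T ∧ ¬(T ∧ x2)
  [3] ¬(T ∧ x2)
  [4] ¬T ∨ ¬x2
  [5] F ∨ ¬x2
  [6] ¬x2

Answer: normal form = ¬x2  (in 6 steps)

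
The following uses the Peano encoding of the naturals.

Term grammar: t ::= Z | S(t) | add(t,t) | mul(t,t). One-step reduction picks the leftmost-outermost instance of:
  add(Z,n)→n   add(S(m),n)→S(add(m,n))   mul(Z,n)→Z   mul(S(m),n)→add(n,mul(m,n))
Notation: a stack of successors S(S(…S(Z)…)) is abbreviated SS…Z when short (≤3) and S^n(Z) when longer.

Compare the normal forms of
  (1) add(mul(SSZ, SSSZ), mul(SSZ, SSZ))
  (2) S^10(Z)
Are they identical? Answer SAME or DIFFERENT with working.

Term A:
  start: add(mul(SSZ, SSSZ), mul(SSZ, SSZ))
  [1] add(add(SSSZ, mul(SZ, SSSZ)), mul(SSZ, SSZ))
  [2] add(S(add(SSZ, mul(SZ, SSSZ))), mul(SSZ, SSZ))
  [3] S(add(add(SSZ, mul(SZ, SSSZ)), mul(SSZ, SSZ)))
  [4] S(add(S(add(SZ, mul(SZ, SSSZ))), mul(SSZ, SSZ)))
  [5] S(S(add(add(SZ, mul(SZ, SSSZ)), mul(SSZ, SSZ))))
  [6] S(S(add(S(add(Z, mul(SZ, SSSZ))), mul(SSZ, SSZ))))
  [7] S(S(S(add(add(Z, mul(SZ, SSSZ)), mul(SSZ, SSZ)))))
  [8] S(S(S(add(mul(SZ, SSSZ), mul(SSZ, SSZ)))))
  [9] S(S(S(add(add(SSSZ, mul(Z, SSSZ)), mul(SSZ, SSZ)))))
  [10] S(S(S(add(S(add(SSZ, mul(Z, SSSZ))), mul(SSZ, SSZ)))))
  [11] S(S(S(S(add(add(SSZ, mul(Z, SSSZ)), mul(SSZ, SSZ))))))
  [12] S(S(S(S(add(S(add(SZ, mul(Z, SSSZ))), mul(SSZ, SSZ))))))
  [13] S(S(S(S(S(add(add(SZ, mul(Z, SSSZ)), mul(SSZ, SSZ)))))))
  [14] S(S(S(S(S(add(S(add(Z, mul(Z, SSSZ))), mul(SSZ, SSZ)))))))
  [15] S(S(S(S(S(S(add(add(Z, mul(Z, SSSZ)), mul(SSZ, SSZ))))))))
  [16] S(S(S(S(S(S(add(mul(Z, SSSZ), mul(SSZ, SSZ))))))))
  [17] S(S(S(S(S(S(add(Z, mul(SSZ, SSZ))))))))
  [18] S(S(S(S(S(S(mul(SSZ, SSZ)))))))
  [19] S(S(S(S(S(S(add(SSZ, mul(SZ, SSZ))))))))
  [20] S(S(S(S(S(S(S(add(SZ, mul(SZ, SSZ)))))))))
  [21] S(S(S(S(S(S(S(S(add(Z, mul(SZ, SSZ))))))))))
  [22] S(S(S(S(S(S(S(S(mul(SZ, SSZ)))))))))
  [23] S(S(S(S(S(S(S(S(add(SSZ, mul(Z, SSZ))))))))))
  [24] S(S(S(S(S(S(S(S(S(add(SZ, mul(Z, SSZ)))))))))))
  [25] S(S(S(S(S(S(S(S(S(S(add(Z, mul(Z, SSZ))))))))))))
  [26] S(S(S(S(S(S(S(S(S(S(mul(Z, SSZ)))))))))))
  [27] S^10(Z)

Term B:
  start: S^10(Z)

Answer: SAME — A ⇓ S^10(Z), B ⇓ S^10(Z)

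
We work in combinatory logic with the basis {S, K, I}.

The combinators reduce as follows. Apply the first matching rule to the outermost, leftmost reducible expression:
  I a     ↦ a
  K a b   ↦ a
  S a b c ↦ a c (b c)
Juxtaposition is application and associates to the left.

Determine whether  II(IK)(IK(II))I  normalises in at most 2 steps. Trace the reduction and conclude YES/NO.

  start: II(IK)(IK(II))I
  step 1: I(IK)(IK(II))I
  step 2: IK(IK(II))I

Answer: NO — after 2 steps the term is IK(IK(II))I, not yet normal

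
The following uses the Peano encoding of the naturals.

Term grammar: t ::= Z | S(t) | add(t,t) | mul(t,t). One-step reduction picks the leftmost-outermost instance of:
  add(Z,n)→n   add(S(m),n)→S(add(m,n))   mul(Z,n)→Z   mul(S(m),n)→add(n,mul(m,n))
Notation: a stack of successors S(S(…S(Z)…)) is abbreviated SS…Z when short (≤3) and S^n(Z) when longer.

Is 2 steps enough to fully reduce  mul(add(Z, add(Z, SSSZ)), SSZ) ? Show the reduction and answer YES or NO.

Answer: NO — after 2 steps the term is mul(SSSZ, SSZ), not yet normal

Working:
  start: mul(add(Z, add(Z, SSSZ)), SSZ)
  →1  mul(add(Z, SSSZ), SSZ)
  →2  mul(SSSZ, SSZ)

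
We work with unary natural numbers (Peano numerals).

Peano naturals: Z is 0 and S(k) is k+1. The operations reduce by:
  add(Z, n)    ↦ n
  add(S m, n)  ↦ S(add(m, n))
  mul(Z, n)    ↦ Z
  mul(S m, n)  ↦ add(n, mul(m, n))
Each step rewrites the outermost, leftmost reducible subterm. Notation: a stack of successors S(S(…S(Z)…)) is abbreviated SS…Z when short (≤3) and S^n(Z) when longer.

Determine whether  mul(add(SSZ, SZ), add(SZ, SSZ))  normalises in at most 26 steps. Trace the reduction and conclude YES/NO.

Answer: YES — reaches normal form S^9(Z) in 25 ≤ 26 steps

Derivation:
  start: mul(add(SSZ, SZ), add(SZ, SSZ))
  [1] mul(S(add(SZ, SZ)), add(SZ, SSZ))
  [2] add(add(SZ, SSZ), mul(add(SZ, SZ), add(SZ, SSZ)))
  [3] add(S(add(Z, SSZ)), mul(add(SZ, SZ), add(SZ, SSZ)))
  [4] S(add(add(Z, SSZ), mul(add(SZ, SZ), add(SZ, SSZ))))
  [5] S(add(SSZ, mul(add(SZ, SZ), add(SZ, SSZ))))
  [6] S(S(add(SZ, mul(add(SZ, SZ), add(SZ, SSZ)))))
  [7] S(S(S(add(Z, mul(add(SZ, SZ), add(SZ, SSZ))))))
  [8] S(S(S(mul(add(SZ, SZ), add(SZ, SSZ)))))
  [9] S(S(S(mul(S(add(Z, SZ)), add(SZ, SSZ)))))
  [10] S(S(S(add(add(SZ, SSZ), mul(add(Z, SZ), add(SZ, SSZ))))))
  [11] S(S(S(add(S(add(Z, SSZ)), mul(add(Z, SZ), add(SZ, SSZ))))))
  [12] S(S(S(S(add(add(Z, SSZ), mul(add(Z, SZ), add(SZ, SSZ)))))))
  [13] S(S(S(S(add(SSZ, mul(add(Z, SZ), add(SZ, SSZ)))))))
  [14] S(S(S(S(S(add(SZ, mul(add(Z, SZ), add(SZ, SSZ))))))))
  [15] S(S(S(S(S(S(add(Z, mul(add(Z, SZ), add(SZ, SSZ)))))))))
  [16] S(S(S(S(S(S(mul(add(Z, SZ), add(SZ, SSZ))))))))
  [17] S(S(S(S(S(S(mul(SZ, add(SZ, SSZ))))))))
  [18] S(S(S(S(S(S(add(add(SZ, SSZ), mul(Z, add(SZ, SSZ)))))))))
  [19] S(S(S(S(S(S(add(S(add(Z, SSZ)), mul(Z, add(SZ, SSZ)))))))))
  [20] S(S(S(S(S(S(S(add(add(Z, SSZ), mul(Z, add(SZ, SSZ))))))))))
  [21] S(S(S(S(S(S(S(add(SSZ, mul(Z, add(SZ, SSZ))))))))))
  [22] S(S(S(S(S(S(S(S(add(SZ, mul(Z, add(SZ, SSZ)))))))))))
  [23] S(S(S(S(S(S(S(S(S(add(Z, mul(Z, add(SZ, SSZ))))))))))))
  [24] S(S(S(S(S(S(S(S(S(mul(Z, add(SZ, SSZ)))))))))))
  [25] S^9(Z)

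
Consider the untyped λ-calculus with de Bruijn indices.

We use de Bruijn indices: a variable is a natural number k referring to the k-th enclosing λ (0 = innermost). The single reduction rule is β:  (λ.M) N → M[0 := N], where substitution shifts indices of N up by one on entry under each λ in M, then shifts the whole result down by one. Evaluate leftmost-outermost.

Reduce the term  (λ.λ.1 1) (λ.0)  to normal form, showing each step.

  start: (λ.λ.1 1) (λ.0)
  step 1: λ.(λ.0) (λ.0)
  step 2: λ.λ.0

Answer: normal form = λ.λ.0  (in 2 steps)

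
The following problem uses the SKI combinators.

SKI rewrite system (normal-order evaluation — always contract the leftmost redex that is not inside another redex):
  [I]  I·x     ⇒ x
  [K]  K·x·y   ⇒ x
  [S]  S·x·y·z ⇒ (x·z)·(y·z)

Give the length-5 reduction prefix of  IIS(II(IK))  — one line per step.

  start: IIS(II(IK))
  →1  IS(II(IK))
  →2  S(II(IK))
  →3  S(I(IK))
  →4  S(IK)
  →5  SK

Answer: after 5 steps: SK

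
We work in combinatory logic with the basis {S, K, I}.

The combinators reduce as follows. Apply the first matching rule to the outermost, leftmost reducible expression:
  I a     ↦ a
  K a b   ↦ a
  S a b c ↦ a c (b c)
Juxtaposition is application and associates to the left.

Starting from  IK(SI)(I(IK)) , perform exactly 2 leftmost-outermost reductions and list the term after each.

  start: IK(SI)(I(IK))
  →1  K(SI)(I(IK))
  →2  SI

Answer: after 2 steps: SI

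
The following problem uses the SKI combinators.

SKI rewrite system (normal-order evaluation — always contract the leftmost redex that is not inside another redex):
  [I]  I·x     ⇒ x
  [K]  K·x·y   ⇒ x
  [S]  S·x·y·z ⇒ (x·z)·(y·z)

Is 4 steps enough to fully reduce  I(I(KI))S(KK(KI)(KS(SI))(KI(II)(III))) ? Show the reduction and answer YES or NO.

  start: I(I(KI))S(KK(KI)(KS(SI))(KI(II)(III)))
  →1  I(KI)S(KK(KI)(KS(SI))(KI(II)(III)))
  →2  KIS(KK(KI)(KS(SI))(KI(II)(III)))
  →3  I(KK(KI)(KS(SI))(KI(II)(III)))
  →4  KK(KI)(KS(SI))(KI(II)(III))

Answer: NO — after 4 steps the term is KK(KI)(KS(SI))(KI(II)(III)), not yet normal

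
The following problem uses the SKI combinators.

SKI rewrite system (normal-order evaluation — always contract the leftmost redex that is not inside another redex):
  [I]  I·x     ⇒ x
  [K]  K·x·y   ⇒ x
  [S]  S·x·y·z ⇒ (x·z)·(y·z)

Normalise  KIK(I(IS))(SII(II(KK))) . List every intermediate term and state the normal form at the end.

Answer: normal form = SK  (in 9 steps)

Derivation:
  start: KIK(I(IS))(SII(II(KK)))
  step 1: I(I(IS))(SII(II(KK)))
  step 2: I(IS)(SII(II(KK)))
  step 3: IS(SII(II(KK)))
  step 4: S(SII(II(KK)))
  step 5: S(I(II(KK))(I(II(KK))))
  step 6: S(II(KK)(I(II(KK))))
  step 7: S(I(KK)(I(II(KK))))
  step 8: S(KK(I(II(KK))))
  step 9: SK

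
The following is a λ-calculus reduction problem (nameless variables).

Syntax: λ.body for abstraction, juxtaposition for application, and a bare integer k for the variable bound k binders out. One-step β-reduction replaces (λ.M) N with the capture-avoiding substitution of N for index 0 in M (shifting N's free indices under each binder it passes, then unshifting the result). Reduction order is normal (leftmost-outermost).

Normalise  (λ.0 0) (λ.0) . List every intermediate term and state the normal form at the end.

Answer: normal form = λ.0  (in 2 steps)

Working:
  start: (λ.0 0) (λ.0)
  →1  (λ.0) (λ.0)
  →2  λ.0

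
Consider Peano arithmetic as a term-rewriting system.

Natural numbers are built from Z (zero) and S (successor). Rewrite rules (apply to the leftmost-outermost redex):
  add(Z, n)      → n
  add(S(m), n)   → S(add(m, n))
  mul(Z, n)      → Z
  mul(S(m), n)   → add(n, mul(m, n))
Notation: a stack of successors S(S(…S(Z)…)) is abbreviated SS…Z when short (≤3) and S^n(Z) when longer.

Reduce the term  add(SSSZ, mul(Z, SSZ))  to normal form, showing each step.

  start: add(SSSZ, mul(Z, SSZ))
  [1] S(add(SSZ, mul(Z, SSZ)))
  [2] S(S(add(SZ, mul(Z, SSZ))))
  [3] S(S(S(add(Z, mul(Z, SSZ)))))
  [4] S(S(S(mul(Z, SSZ))))
  [5] SSSZ

Answer: normal form = SSSZ  (in 5 steps)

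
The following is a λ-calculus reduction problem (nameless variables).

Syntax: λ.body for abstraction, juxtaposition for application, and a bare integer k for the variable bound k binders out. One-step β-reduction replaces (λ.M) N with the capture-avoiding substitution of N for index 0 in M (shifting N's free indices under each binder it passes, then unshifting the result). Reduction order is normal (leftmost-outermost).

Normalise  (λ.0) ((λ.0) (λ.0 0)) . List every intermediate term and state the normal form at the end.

  start: (λ.0) ((λ.0) (λ.0 0))
  [1] (λ.0) (λ.0 0)
  [2] λ.0 0

Answer: normal form = λ.0 0  (in 2 steps)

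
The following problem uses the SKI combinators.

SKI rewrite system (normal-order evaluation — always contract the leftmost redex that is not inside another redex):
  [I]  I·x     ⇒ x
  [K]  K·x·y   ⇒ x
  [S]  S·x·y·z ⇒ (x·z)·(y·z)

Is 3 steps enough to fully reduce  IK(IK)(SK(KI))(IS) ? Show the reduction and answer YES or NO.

  start: IK(IK)(SK(KI))(IS)
  [1] K(IK)(SK(KI))(IS)
  [2] IK(IS)
  [3] K(IS)

Answer: NO — after 3 steps the term is K(IS), not yet normal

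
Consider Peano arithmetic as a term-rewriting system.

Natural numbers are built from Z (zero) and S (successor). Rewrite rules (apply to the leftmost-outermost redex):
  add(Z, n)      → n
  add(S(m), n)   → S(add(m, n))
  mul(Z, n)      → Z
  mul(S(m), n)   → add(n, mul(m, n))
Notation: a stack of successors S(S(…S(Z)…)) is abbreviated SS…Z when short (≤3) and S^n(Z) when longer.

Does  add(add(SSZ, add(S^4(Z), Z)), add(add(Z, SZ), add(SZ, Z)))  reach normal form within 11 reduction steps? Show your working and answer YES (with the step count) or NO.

  start: add(add(SSZ, add(S^4(Z), Z)), add(add(Z, SZ), add(SZ, Z)))
  →1  add(S(add(SZ, add(S^4(Z), Z))), add(add(Z, SZ), add(SZ, Z)))
  →2  S(add(add(SZ, add(S^4(Z), Z)), add(add(Z, SZ), add(SZ, Z))))
  →3  S(add(S(add(Z, add(S^4(Z), Z))), add(add(Z, SZ), add(SZ, Z))))
  →4  S(S(add(add(Z, add(S^4(Z), Z)), add(add(Z, SZ), add(SZ, Z)))))
  →5  S(S(add(add(S^4(Z), Z), add(add(Z, SZ), add(SZ, Z)))))
  →6  S(S(add(S(add(SSSZ, Z)), add(add(Z, SZ), add(SZ, Z)))))
  →7  S(S(S(add(add(SSSZ, Z), add(add(Z, SZ), add(SZ, Z))))))
  →8  S(S(S(add(S(add(SSZ, Z)), add(add(Z, SZ), add(SZ, Z))))))
  →9  S(S(S(S(add(add(SSZ, Z), add(add(Z, SZ), add(SZ, Z)))))))
  →10  S(S(S(S(add(S(add(SZ, Z)), add(add(Z, SZ), add(SZ, Z)))))))
  →11  S(S(S(S(S(add(add(SZ, Z), add(add(Z, SZ), add(SZ, Z))))))))

Answer: NO — after 11 steps the term is S(S(S(S(S(add(add(SZ, Z), add(add(Z, SZ), add(SZ, Z)))))))), not yet normal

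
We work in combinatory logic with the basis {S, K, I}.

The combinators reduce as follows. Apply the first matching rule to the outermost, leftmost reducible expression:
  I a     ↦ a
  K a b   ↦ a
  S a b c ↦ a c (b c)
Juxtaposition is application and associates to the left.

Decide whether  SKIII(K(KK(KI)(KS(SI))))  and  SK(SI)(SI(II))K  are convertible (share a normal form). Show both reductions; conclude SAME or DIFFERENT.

Term A:
  start: SKIII(K(KK(KI)(KS(SI))))
  step 1: KI(II)I(K(KK(KI)(KS(SI))))
  step 2: II(K(KK(KI)(KS(SI))))
  step 3: I(K(KK(KI)(KS(SI))))
  step 4: K(KK(KI)(KS(SI)))
  step 5: K(K(KS(SI)))
  step 6: K(KS)

Term B:
  start: SK(SI)(SI(II))K
  step 1: K(SI(II))(SI(SI(II)))K
  step 2: SI(II)K
  step 3: IK(IIK)
  step 4: K(IIK)
  step 5: K(IK)
  step 6: KK

Answer: DIFFERENT — A ⇓ K(KS), B ⇓ KK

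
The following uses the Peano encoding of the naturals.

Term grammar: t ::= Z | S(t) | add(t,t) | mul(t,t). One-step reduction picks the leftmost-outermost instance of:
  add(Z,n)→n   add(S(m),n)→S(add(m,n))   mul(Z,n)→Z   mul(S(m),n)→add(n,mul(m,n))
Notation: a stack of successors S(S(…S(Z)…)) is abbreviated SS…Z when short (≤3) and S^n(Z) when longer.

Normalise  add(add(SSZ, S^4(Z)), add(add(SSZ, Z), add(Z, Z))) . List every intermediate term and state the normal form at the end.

  start: add(add(SSZ, S^4(Z)), add(add(SSZ, Z), add(Z, Z)))
  step 1: add(S(add(SZ, S^4(Z))), add(add(SSZ, Z), add(Z, Z)))
  step 2: S(add(add(SZ, S^4(Z)), add(add(SSZ, Z), add(Z, Z))))
  step 3: S(add(S(add(Z, S^4(Z))), add(add(SSZ, Z), add(Z, Z))))
  step 4: S(S(add(add(Z, S^4(Z)), add(add(SSZ, Z), add(Z, Z)))))
  step 5: S(S(add(S^4(Z), add(add(SSZ, Z), add(Z, Z)))))
  step 6: S(S(S(add(SSSZ, add(add(SSZ, Z), add(Z, Z))))))
  step 7: S(S(S(S(add(SSZ, add(add(SSZ, Z), add(Z, Z)))))))
  step 8: S(S(S(S(S(add(SZ, add(add(SSZ, Z), add(Z, Z))))))))
  step 9: S(S(S(S(S(S(add(Z, add(add(SSZ, Z), add(Z, Z)))))))))
  step 10: S(S(S(S(S(S(add(add(SSZ, Z), add(Z, Z))))))))
  step 11: S(S(S(S(S(S(add(S(add(SZ, Z)), add(Z, Z))))))))
  step 12: S(S(S(S(S(S(S(add(add(SZ, Z), add(Z, Z)))))))))
  step 13: S(S(S(S(S(S(S(add(S(add(Z, Z)), add(Z, Z)))))))))
  step 14: S(S(S(S(S(S(S(S(add(add(Z, Z), add(Z, Z))))))))))
  step 15: S(S(S(S(S(S(S(S(add(Z, add(Z, Z))))))))))
  step 16: S(S(S(S(S(S(S(S(add(Z, Z)))))))))
  step 17: S^8(Z)

Answer: normal form = S^8(Z)  (in 17 steps)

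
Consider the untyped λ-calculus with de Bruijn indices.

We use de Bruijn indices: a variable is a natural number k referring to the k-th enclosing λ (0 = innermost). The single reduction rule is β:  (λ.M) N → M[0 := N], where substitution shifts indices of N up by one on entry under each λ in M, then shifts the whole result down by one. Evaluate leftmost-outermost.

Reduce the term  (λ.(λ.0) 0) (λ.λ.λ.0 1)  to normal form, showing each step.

Answer: normal form = λ.λ.λ.0 1  (in 2 steps)

Reduction:
  start: (λ.(λ.0) 0) (λ.λ.λ.0 1)
  →1  (λ.0) (λ.λ.λ.0 1)
  →2  λ.λ.λ.0 1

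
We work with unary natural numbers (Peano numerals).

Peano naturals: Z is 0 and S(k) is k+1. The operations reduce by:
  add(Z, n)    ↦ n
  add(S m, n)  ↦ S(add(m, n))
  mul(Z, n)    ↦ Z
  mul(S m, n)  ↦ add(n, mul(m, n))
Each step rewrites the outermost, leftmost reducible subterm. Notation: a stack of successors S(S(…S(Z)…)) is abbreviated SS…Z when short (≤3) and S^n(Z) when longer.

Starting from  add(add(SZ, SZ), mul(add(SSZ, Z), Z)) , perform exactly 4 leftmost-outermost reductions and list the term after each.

Answer: after 4 steps: S(S(add(Z, mul(add(SSZ, Z), Z))))

Reduction:
  start: add(add(SZ, SZ), mul(add(SSZ, Z), Z))
  [1] add(S(add(Z, SZ)), mul(add(SSZ, Z), Z))
  [2] S(add(add(Z, SZ), mul(add(SSZ, Z), Z)))
  [3] S(add(SZ, mul(add(SSZ, Z), Z)))
  [4] S(S(add(Z, mul(add(SSZ, Z), Z))))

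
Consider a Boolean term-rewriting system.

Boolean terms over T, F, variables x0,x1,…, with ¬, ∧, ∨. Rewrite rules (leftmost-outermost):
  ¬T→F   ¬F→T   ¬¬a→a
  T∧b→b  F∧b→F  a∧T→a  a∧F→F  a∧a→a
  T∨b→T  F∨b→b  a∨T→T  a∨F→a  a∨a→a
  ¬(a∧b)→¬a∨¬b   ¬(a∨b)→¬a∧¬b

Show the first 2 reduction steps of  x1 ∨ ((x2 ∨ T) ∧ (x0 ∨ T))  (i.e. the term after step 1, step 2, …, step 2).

  start: x1 ∨ ((x2 ∨ T) ∧ (x0 ∨ T))
  →1  x1 ∨ (T ∧ (x0 ∨ T))
  →2  x1 ∨ (x0 ∨ T)

Answer: after 2 steps: x1 ∨ (x0 ∨ T)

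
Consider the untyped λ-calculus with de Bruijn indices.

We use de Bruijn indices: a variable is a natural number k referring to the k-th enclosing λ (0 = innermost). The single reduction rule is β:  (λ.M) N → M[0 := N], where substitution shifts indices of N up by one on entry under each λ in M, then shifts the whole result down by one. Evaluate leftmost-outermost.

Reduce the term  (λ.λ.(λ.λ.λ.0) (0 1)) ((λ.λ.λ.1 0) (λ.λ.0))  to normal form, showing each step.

  start: (λ.λ.(λ.λ.λ.0) (0 1)) ((λ.λ.λ.1 0) (λ.λ.0))
  step 1: λ.(λ.λ.λ.0) (0 ((λ.λ.λ.1 0) (λ.λ.0)))
  step 2: λ.λ.λ.0

Answer: normal form = λ.λ.λ.0  (in 2 steps)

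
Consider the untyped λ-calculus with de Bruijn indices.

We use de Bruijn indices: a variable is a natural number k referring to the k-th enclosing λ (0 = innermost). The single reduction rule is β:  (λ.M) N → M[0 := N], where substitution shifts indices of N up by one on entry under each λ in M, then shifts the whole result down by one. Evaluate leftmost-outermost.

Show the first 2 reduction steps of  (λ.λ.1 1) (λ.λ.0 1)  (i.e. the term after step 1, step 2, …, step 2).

Answer: after 2 steps: λ.λ.0 (λ.λ.0 1)

Derivation:
  start: (λ.λ.1 1) (λ.λ.0 1)
  →1  λ.(λ.λ.0 1) (λ.λ.0 1)
  →2  λ.λ.0 (λ.λ.0 1)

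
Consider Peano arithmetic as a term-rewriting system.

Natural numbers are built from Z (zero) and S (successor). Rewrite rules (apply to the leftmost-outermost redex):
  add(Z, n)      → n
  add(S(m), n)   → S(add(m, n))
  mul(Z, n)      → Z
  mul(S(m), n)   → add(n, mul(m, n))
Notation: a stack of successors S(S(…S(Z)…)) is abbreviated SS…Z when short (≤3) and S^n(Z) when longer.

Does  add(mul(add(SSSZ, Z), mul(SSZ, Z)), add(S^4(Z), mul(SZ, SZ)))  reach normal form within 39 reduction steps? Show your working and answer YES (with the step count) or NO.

  start: add(mul(add(SSSZ, Z), mul(SSZ, Z)), add(S^4(Z), mul(SZ, SZ)))
  →1  add(mul(S(add(SSZ, Z)), mul(SSZ, Z)), add(S^4(Z), mul(SZ, SZ)))
  →2  add(add(mul(SSZ, Z), mul(add(SSZ, Z), mul(SSZ, Z))), add(S^4(Z), mul(SZ, SZ)))
  →3  add(add(add(Z, mul(SZ, Z)), mul(add(SSZ, Z), mul(SSZ, Z))), add(S^4(Z), mul(SZ, SZ)))
  →4  add(add(mul(SZ, Z), mul(add(SSZ, Z), mul(SSZ, Z))), add(S^4(Z), mul(SZ, SZ)))
  →5  add(add(add(Z, mul(Z, Z)), mul(add(SSZ, Z), mul(SSZ, Z))), add(S^4(Z), mul(SZ, SZ)))
  →6  add(add(mul(Z, Z), mul(add(SSZ, Z), mul(SSZ, Z))), add(S^4(Z), mul(SZ, SZ)))
  →7  add(add(Z, mul(add(SSZ, Z), mul(SSZ, Z))), add(S^4(Z), mul(SZ, SZ)))
  →8  add(mul(add(SSZ, Z), mul(SSZ, Z)), add(S^4(Z), mul(SZ, SZ)))
  →9  add(mul(S(add(SZ, Z)), mul(SSZ, Z)), add(S^4(Z), mul(SZ, SZ)))
  →10  add(add(mul(SSZ, Z), mul(add(SZ, Z), mul(SSZ, Z))), add(S^4(Z), mul(SZ, SZ)))
  →11  add(add(add(Z, mul(SZ, Z)), mul(add(SZ, Z), mul(SSZ, Z))), add(S^4(Z), mul(SZ, SZ)))
  →12  add(add(mul(SZ, Z), mul(add(SZ, Z), mul(SSZ, Z))), add(S^4(Z), mul(SZ, SZ)))
  →13  add(add(add(Z, mul(Z, Z)), mul(add(SZ, Z), mul(SSZ, Z))), add(S^4(Z), mul(SZ, SZ)))
  →14  add(add(mul(Z, Z), mul(add(SZ, Z), mul(SSZ, Z))), add(S^4(Z), mul(SZ, SZ)))
  →15  add(add(Z, mul(add(SZ, Z), mul(SSZ, Z))), add(S^4(Z), mul(SZ, SZ)))
  →16  add(mul(add(SZ, Z), mul(SSZ, Z)), add(S^4(Z), mul(SZ, SZ)))
  →17  add(mul(S(add(Z, Z)), mul(SSZ, Z)), add(S^4(Z), mul(SZ, SZ)))
  →18  add(add(mul(SSZ, Z), mul(add(Z, Z), mul(SSZ, Z))), add(S^4(Z), mul(SZ, SZ)))
  →19  add(add(add(Z, mul(SZ, Z)), mul(add(Z, Z), mul(SSZ, Z))), add(S^4(Z), mul(SZ, SZ)))
  →20  add(add(mul(SZ, Z), mul(add(Z, Z), mul(SSZ, Z))), add(S^4(Z), mul(SZ, SZ)))
  →21  add(add(add(Z, mul(Z, Z)), mul(add(Z, Z), mul(SSZ, Z))), add(S^4(Z), mul(SZ, SZ)))
  →22  add(add(mul(Z, Z), mul(add(Z, Z), mul(SSZ, Z))), add(S^4(Z), mul(SZ, SZ)))
  →23  add(add(Z, mul(add(Z, Z), mul(SSZ, Z))), add(S^4(Z), mul(SZ, SZ)))
  →24  add(mul(add(Z, Z), mul(SSZ, Z)), add(S^4(Z), mul(SZ, SZ)))
  →25  add(mul(Z, mul(SSZ, Z)), add(S^4(Z), mul(SZ, SZ)))
  →26  add(Z, add(S^4(Z), mul(SZ, SZ)))
  →27  add(S^4(Z), mul(SZ, SZ))
  →28  S(add(SSSZ, mul(SZ, SZ)))
  →29  S(S(add(SSZ, mul(SZ, SZ))))
  →30  S(S(S(add(SZ, mul(SZ, SZ)))))
  →31  S(S(S(S(add(Z, mul(SZ, SZ))))))
  →32  S(S(S(S(mul(SZ, SZ)))))
  →33  S(S(S(S(add(SZ, mul(Z, SZ))))))
  →34  S(S(S(S(S(add(Z, mul(Z, SZ)))))))
  →35  S(S(S(S(S(mul(Z, SZ))))))
  →36  S^5(Z)

Answer: YES — reaches normal form S^5(Z) in 36 ≤ 39 steps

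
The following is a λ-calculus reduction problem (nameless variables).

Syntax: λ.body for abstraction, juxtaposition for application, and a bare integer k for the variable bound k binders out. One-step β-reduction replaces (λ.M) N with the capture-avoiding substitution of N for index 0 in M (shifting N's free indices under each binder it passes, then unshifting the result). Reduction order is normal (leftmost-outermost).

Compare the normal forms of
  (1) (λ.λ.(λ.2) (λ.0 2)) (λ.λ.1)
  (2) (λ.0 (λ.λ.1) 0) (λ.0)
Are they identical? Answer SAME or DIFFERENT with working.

Term A:
  start: (λ.λ.(λ.2) (λ.0 2)) (λ.λ.1)
  step 1: λ.(λ.λ.λ.1) (λ.0 (λ.λ.1))
  step 2: λ.λ.λ.1

Term B:
  start: (λ.0 (λ.λ.1) 0) (λ.0)
  step 1: (λ.0) (λ.λ.1) (λ.0)
  step 2: (λ.λ.1) (λ.0)
  step 3: λ.λ.0

Answer: DIFFERENT — A ⇓ λ.λ.λ.1, B ⇓ λ.λ.0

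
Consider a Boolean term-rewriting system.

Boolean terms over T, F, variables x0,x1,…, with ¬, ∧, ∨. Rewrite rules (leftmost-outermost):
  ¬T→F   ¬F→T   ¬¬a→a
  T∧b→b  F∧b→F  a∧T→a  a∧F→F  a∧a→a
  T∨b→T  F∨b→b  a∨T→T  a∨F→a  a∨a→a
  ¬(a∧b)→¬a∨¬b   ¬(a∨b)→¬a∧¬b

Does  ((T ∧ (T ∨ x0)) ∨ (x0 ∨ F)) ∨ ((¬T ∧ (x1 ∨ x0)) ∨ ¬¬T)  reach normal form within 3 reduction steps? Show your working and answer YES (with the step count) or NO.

  start: ((T ∧ (T ∨ x0)) ∨ (x0 ∨ F)) ∨ ((¬T ∧ (x1 ∨ x0)) ∨ ¬¬T)
  →1  ((T ∨ x0) ∨ (x0 ∨ F)) ∨ ((¬T ∧ (x1 ∨ x0)) ∨ ¬¬T)
  →2  (T ∨ (x0 ∨ F)) ∨ ((¬T ∧ (x1 ∨ x0)) ∨ ¬¬T)
  →3  T ∨ ((¬T ∧ (x1 ∨ x0)) ∨ ¬¬T)

Answer: NO — after 3 steps the term is T ∨ ((¬T ∧ (x1 ∨ x0)) ∨ ¬¬T), not yet normal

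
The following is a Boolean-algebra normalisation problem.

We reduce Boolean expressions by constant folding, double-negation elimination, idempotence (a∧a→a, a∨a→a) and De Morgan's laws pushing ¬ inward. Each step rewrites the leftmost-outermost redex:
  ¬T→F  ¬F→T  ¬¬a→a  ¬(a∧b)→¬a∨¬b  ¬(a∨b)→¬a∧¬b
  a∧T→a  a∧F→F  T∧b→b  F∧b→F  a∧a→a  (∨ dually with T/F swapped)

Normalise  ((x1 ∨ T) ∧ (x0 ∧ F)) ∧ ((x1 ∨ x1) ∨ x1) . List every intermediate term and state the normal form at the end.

  start: ((x1 ∨ T) ∧ (x0 ∧ F)) ∧ ((x1 ∨ x1) ∨ x1)
  [1] (T ∧ (x0 ∧ F)) ∧ ((x1 ∨ x1) ∨ x1)
  [2] (x0 ∧ F) ∧ ((x1 ∨ x1) ∨ x1)
  [3] F ∧ ((x1 ∨ x1) ∨ x1)
  [4] F

Answer: normal form = F  (in 4 steps)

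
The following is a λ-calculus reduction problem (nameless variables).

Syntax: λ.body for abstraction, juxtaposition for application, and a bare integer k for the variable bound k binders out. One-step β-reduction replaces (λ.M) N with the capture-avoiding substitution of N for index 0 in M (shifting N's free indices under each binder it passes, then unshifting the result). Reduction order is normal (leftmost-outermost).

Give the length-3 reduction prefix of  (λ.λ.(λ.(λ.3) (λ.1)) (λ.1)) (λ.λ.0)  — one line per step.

Answer: after 3 steps: λ.λ.λ.0

Derivation:
  start: (λ.λ.(λ.(λ.3) (λ.1)) (λ.1)) (λ.λ.0)
  step 1: λ.(λ.(λ.λ.λ.0) (λ.1)) (λ.1)
  step 2: λ.(λ.λ.λ.0) (λ.λ.2)
  step 3: λ.λ.λ.0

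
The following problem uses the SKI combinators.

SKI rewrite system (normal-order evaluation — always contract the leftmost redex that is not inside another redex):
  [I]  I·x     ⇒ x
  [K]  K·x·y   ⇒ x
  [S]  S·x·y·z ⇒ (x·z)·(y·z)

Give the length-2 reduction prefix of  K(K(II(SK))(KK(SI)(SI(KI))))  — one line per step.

Answer: after 2 steps: K(I(SK))

Working:
  start: K(K(II(SK))(KK(SI)(SI(KI))))
  step 1: K(II(SK))
  step 2: K(I(SK))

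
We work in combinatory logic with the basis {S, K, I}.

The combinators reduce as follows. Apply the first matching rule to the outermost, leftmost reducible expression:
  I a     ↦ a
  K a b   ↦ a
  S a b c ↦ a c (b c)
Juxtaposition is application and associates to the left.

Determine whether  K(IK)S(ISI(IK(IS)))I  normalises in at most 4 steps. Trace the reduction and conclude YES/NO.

Answer: NO — after 4 steps the term is SI(IK(IS)), not yet normal

Derivation:
  start: K(IK)S(ISI(IK(IS)))I
  [1] IK(ISI(IK(IS)))I
  [2] K(ISI(IK(IS)))I
  [3] ISI(IK(IS))
  [4] SI(IK(IS))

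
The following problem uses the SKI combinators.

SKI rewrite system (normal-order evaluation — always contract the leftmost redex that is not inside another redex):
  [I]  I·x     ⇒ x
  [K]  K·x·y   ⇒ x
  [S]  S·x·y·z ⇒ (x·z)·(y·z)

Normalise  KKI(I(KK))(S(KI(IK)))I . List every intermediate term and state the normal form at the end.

  start: KKI(I(KK))(S(KI(IK)))I
  step 1: K(I(KK))(S(KI(IK)))I
  step 2: I(KK)I
  step 3: KKI
  step 4: K

Answer: normal form = K  (in 4 steps)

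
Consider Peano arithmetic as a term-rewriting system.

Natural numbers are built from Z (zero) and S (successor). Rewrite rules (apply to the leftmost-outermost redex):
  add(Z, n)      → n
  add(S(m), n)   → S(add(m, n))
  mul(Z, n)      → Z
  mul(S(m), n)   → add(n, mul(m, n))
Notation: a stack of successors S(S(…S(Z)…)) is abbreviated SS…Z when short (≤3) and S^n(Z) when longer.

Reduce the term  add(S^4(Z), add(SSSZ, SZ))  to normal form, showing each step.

  start: add(S^4(Z), add(SSSZ, SZ))
  step 1: S(add(SSSZ, add(SSSZ, SZ)))
  step 2: S(S(add(SSZ, add(SSSZ, SZ))))
  step 3: S(S(S(add(SZ, add(SSSZ, SZ)))))
  step 4: S(S(S(S(add(Z, add(SSSZ, SZ))))))
  step 5: S(S(S(S(add(SSSZ, SZ)))))
  step 6: S(S(S(S(S(add(SSZ, SZ))))))
  step 7: S(S(S(S(S(S(add(SZ, SZ)))))))
  step 8: S(S(S(S(S(S(S(add(Z, SZ))))))))
  step 9: S^8(Z)

Answer: normal form = S^8(Z)  (in 9 steps)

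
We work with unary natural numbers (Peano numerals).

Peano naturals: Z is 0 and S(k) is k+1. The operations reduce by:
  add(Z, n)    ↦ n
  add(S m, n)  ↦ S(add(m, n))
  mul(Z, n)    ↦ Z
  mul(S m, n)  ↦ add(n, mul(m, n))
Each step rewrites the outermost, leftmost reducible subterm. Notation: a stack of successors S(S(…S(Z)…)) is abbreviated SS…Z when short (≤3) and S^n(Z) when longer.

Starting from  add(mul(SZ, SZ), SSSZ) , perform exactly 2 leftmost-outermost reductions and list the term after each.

Answer: after 2 steps: add(S(add(Z, mul(Z, SZ))), SSSZ)

Working:
  start: add(mul(SZ, SZ), SSSZ)
  →1  add(add(SZ, mul(Z, SZ)), SSSZ)
  →2  add(S(add(Z, mul(Z, SZ))), SSSZ)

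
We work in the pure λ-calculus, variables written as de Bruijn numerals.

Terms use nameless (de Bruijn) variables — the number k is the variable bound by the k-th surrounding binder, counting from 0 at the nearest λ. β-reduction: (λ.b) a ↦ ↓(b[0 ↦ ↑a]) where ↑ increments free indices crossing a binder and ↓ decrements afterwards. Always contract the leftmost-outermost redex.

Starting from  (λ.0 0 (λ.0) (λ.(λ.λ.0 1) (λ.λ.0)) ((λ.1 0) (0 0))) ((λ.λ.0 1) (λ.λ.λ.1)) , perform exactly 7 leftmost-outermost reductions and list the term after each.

  start: (λ.0 0 (λ.0) (λ.(λ.λ.0 1) (λ.λ.0)) ((λ.1 0) (0 0))) ((λ.λ.0 1) (λ.λ.λ.1))
  [1] (λ.λ.0 1) (λ.λ.λ.1) ((λ.λ.0 1) (λ.λ.λ.1)) (λ.0) (λ.(λ.λ.0 1) (λ.λ.0)) ((λ.(λ.λ.0 1) (λ.λ.λ.1) 0) ((λ.λ.0 1) (λ.λ.λ.1) ((λ.λ.0 1) (λ.λ.λ.1))))
  [2] (λ.0 (λ.λ.λ.1)) ((λ.λ.0 1) (λ.λ.λ.1)) (λ.0) (λ.(λ.λ.0 1) (λ.λ.0)) ((λ.(λ.λ.0 1) (λ.λ.λ.1) 0) ((λ.λ.0 1) (λ.λ.λ.1) ((λ.λ.0 1) (λ.λ.λ.1))))
  [3] (λ.λ.0 1) (λ.λ.λ.1) (λ.λ.λ.1) (λ.0) (λ.(λ.λ.0 1) (λ.λ.0)) ((λ.(λ.λ.0 1) (λ.λ.λ.1) 0) ((λ.λ.0 1) (λ.λ.λ.1) ((λ.λ.0 1) (λ.λ.λ.1))))
  [4] (λ.0 (λ.λ.λ.1)) (λ.λ.λ.1) (λ.0) (λ.(λ.λ.0 1) (λ.λ.0)) ((λ.(λ.λ.0 1) (λ.λ.λ.1) 0) ((λ.λ.0 1) (λ.λ.λ.1) ((λ.λ.0 1) (λ.λ.λ.1))))
  [5] (λ.λ.λ.1) (λ.λ.λ.1) (λ.0) (λ.(λ.λ.0 1) (λ.λ.0)) ((λ.(λ.λ.0 1) (λ.λ.λ.1) 0) ((λ.λ.0 1) (λ.λ.λ.1) ((λ.λ.0 1) (λ.λ.λ.1))))
  [6] (λ.λ.1) (λ.0) (λ.(λ.λ.0 1) (λ.λ.0)) ((λ.(λ.λ.0 1) (λ.λ.λ.1) 0) ((λ.λ.0 1) (λ.λ.λ.1) ((λ.λ.0 1) (λ.λ.λ.1))))
  [7] (λ.λ.0) (λ.(λ.λ.0 1) (λ.λ.0)) ((λ.(λ.λ.0 1) (λ.λ.λ.1) 0) ((λ.λ.0 1) (λ.λ.λ.1) ((λ.λ.0 1) (λ.λ.λ.1))))

Answer: after 7 steps: (λ.λ.0) (λ.(λ.λ.0 1) (λ.λ.0)) ((λ.(λ.λ.0 1) (λ.λ.λ.1) 0) ((λ.λ.0 1) (λ.λ.λ.1) ((λ.λ.0 1) (λ.λ.λ.1))))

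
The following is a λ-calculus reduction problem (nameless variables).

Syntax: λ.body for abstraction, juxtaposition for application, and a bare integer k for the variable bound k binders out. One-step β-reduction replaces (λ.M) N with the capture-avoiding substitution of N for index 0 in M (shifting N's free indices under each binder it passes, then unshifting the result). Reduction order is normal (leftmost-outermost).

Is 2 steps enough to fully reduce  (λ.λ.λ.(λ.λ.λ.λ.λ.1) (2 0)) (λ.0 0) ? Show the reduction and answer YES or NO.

  start: (λ.λ.λ.(λ.λ.λ.λ.λ.1) (2 0)) (λ.0 0)
  step 1: λ.λ.(λ.λ.λ.λ.λ.1) ((λ.0 0) 0)
  step 2: λ.λ.λ.λ.λ.λ.1

Answer: YES — reaches normal form λ.λ.λ.λ.λ.λ.1 in 2 ≤ 2 steps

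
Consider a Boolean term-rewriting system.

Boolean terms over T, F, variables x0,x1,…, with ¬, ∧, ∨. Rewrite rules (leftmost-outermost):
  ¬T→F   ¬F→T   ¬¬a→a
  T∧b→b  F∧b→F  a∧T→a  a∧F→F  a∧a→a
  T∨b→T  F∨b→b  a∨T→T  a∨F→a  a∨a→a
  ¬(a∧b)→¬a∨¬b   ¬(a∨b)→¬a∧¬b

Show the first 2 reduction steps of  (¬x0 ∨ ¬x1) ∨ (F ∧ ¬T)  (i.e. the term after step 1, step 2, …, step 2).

Answer: after 2 steps: ¬x0 ∨ ¬x1

Reduction:
  start: (¬x0 ∨ ¬x1) ∨ (F ∧ ¬T)
  [1] (¬x0 ∨ ¬x1) ∨ F
  [2] ¬x0 ∨ ¬x1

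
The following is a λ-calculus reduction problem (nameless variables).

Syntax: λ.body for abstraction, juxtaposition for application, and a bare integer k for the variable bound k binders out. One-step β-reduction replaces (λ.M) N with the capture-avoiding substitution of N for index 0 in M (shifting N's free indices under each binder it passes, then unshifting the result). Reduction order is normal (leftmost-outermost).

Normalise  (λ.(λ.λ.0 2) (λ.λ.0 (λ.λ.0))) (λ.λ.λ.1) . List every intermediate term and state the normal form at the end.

  start: (λ.(λ.λ.0 2) (λ.λ.0 (λ.λ.0))) (λ.λ.λ.1)
  step 1: (λ.λ.0 (λ.λ.λ.1)) (λ.λ.0 (λ.λ.0))
  step 2: λ.0 (λ.λ.λ.1)

Answer: normal form = λ.0 (λ.λ.λ.1)  (in 2 steps)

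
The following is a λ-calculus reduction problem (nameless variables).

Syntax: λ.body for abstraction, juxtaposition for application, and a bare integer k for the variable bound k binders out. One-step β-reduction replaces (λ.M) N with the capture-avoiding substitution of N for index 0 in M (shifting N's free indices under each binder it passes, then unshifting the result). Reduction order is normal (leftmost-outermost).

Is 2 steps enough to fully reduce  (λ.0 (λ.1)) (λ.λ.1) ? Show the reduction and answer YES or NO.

Answer: YES — reaches normal form λ.λ.λ.λ.1 in 2 ≤ 2 steps

Working:
  start: (λ.0 (λ.1)) (λ.λ.1)
  [1] (λ.λ.1) (λ.λ.λ.1)
  [2] λ.λ.λ.λ.1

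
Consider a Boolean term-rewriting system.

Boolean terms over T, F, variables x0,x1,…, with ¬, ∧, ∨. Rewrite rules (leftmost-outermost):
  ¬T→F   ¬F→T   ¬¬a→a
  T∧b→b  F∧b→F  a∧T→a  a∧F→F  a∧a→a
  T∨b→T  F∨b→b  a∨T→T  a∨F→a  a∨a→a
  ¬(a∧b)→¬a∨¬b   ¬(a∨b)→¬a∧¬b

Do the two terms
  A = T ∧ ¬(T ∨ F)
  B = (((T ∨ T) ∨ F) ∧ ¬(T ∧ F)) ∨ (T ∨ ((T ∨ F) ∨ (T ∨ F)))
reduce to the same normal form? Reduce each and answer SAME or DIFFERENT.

Answer: DIFFERENT — A ⇓ F, B ⇓ T

Derivation:
Term A:
  start: T ∧ ¬(T ∨ F)
  →1  ¬(T ∨ F)
  →2  ¬T ∧ ¬F
  →3  F ∧ ¬F
  →4  F

Term B:
  start: (((T ∨ T) ∨ F) ∧ ¬(T ∧ F)) ∨ (T ∨ ((T ∨ F) ∨ (T ∨ F)))
  →1  ((T ∨ T) ∧ ¬(T ∧ F)) ∨ (T ∨ ((T ∨ F) ∨ (T ∨ F)))
  →2  (T ∧ ¬(T ∧ F)) ∨ (T ∨ ((T ∨ F) ∨ (T ∨ F)))
  →3  ¬(T ∧ F) ∨ (T ∨ ((T ∨ F) ∨ (T ∨ F)))
  →4  (¬T ∨ ¬F) ∨ (T ∨ ((T ∨ F) ∨ (T ∨ F)))
  →5  (F ∨ ¬F) ∨ (T ∨ ((T ∨ F) ∨ (T ∨ F)))
  →6  ¬F ∨ (T ∨ ((T ∨ F) ∨ (T ∨ F)))
  →7  T ∨ (T ∨ ((T ∨ F) ∨ (T ∨ F)))
  →8  T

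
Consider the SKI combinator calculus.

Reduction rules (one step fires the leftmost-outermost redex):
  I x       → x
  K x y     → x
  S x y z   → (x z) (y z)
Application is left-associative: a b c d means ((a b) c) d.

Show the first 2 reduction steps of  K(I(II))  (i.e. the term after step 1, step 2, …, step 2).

Answer: after 2 steps: KI

Working:
  start: K(I(II))
  [1] K(II)
  [2] KI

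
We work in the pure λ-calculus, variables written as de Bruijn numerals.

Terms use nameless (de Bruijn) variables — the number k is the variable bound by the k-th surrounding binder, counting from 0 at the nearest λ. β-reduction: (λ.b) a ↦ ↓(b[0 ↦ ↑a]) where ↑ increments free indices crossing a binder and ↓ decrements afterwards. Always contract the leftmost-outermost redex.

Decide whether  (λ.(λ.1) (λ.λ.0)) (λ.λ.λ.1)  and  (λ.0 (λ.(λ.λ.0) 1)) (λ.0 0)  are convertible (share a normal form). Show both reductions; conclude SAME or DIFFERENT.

Term A:
  start: (λ.(λ.1) (λ.λ.0)) (λ.λ.λ.1)
  [1] (λ.λ.λ.λ.1) (λ.λ.0)
  [2] λ.λ.λ.1

Term B:
  start: (λ.0 (λ.(λ.λ.0) 1)) (λ.0 0)
  [1] (λ.0 0) (λ.(λ.λ.0) (λ.0 0))
  [2] (λ.(λ.λ.0) (λ.0 0)) (λ.(λ.λ.0) (λ.0 0))
  [3] (λ.λ.0) (λ.0 0)
  [4] λ.0

Answer: DIFFERENT — A ⇓ λ.λ.λ.1, B ⇓ λ.0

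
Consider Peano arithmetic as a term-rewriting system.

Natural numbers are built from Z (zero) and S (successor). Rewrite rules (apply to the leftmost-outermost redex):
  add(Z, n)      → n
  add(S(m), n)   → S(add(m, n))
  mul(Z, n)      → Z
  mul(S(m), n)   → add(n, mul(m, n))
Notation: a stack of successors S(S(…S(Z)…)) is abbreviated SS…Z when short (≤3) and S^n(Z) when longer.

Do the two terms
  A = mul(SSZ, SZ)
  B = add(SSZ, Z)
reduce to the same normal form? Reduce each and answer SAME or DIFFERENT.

Answer: SAME — A ⇓ SSZ, B ⇓ SSZ

Reduction:
Term A:
  start: mul(SSZ, SZ)
  →1  add(SZ, mul(SZ, SZ))
  →2  S(add(Z, mul(SZ, SZ)))
  →3  S(mul(SZ, SZ))
  →4  S(add(SZ, mul(Z, SZ)))
  →5  S(S(add(Z, mul(Z, SZ))))
  →6  S(S(mul(Z, SZ)))
  →7  SSZ

Term B:
  start: add(SSZ, Z)
  →1  S(add(SZ, Z))
  →2  S(S(add(Z, Z)))
  →3  SSZ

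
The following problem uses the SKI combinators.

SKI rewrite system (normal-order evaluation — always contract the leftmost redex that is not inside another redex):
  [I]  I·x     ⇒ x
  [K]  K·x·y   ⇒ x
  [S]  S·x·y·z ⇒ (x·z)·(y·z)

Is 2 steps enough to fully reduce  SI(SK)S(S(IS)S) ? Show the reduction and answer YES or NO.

  start: SI(SK)S(S(IS)S)
  [1] IS(SKS)(S(IS)S)
  [2] S(SKS)(S(IS)S)

Answer: NO — after 2 steps the term is S(SKS)(S(IS)S), not yet normal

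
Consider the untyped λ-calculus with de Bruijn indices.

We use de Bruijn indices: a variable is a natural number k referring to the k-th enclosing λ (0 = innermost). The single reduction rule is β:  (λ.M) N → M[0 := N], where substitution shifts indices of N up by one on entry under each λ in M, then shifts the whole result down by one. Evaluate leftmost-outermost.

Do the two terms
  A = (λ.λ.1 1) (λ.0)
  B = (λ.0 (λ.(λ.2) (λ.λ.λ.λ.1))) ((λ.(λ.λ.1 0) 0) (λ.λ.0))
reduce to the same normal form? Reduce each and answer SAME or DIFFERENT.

Term A:
  start: (λ.λ.1 1) (λ.0)
  step 1: λ.(λ.0) (λ.0)
  step 2: λ.λ.0

Term B:
  start: (λ.0 (λ.(λ.2) (λ.λ.λ.λ.1))) ((λ.(λ.λ.1 0) 0) (λ.λ.0))
  step 1: (λ.(λ.λ.1 0) 0) (λ.λ.0) (λ.(λ.(λ.(λ.λ.1 0) 0) (λ.λ.0)) (λ.λ.λ.λ.1))
  step 2: (λ.λ.1 0) (λ.λ.0) (λ.(λ.(λ.(λ.λ.1 0) 0) (λ.λ.0)) (λ.λ.λ.λ.1))
  step 3: (λ.(λ.λ.0) 0) (λ.(λ.(λ.(λ.λ.1 0) 0) (λ.λ.0)) (λ.λ.λ.λ.1))
  step 4: (λ.λ.0) (λ.(λ.(λ.(λ.λ.1 0) 0) (λ.λ.0)) (λ.λ.λ.λ.1))
  step 5: λ.0

Answer: DIFFERENT — A ⇓ λ.λ.0, B ⇓ λ.0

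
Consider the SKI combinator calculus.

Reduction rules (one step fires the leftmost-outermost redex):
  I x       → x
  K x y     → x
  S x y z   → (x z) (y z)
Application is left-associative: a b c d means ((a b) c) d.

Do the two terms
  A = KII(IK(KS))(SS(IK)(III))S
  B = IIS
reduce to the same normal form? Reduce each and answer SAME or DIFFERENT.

Term A:
  start: KII(IK(KS))(SS(IK)(III))S
  [1] I(IK(KS))(SS(IK)(III))S
  [2] IK(KS)(SS(IK)(III))S
  [3] K(KS)(SS(IK)(III))S
  [4] KSS
  [5] S

Term B:
  start: IIS
  [1] IS
  [2] S

Answer: SAME — A ⇓ S, B ⇓ S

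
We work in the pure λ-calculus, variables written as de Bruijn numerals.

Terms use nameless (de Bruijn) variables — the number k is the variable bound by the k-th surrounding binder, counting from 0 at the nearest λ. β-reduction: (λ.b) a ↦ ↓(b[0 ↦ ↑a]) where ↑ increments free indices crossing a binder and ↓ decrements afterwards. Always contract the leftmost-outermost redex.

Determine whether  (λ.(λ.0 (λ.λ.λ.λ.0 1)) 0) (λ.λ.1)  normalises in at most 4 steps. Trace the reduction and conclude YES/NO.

Answer: YES — reaches normal form λ.λ.λ.λ.λ.0 1 in 3 ≤ 4 steps

Derivation:
  start: (λ.(λ.0 (λ.λ.λ.λ.0 1)) 0) (λ.λ.1)
  [1] (λ.0 (λ.λ.λ.λ.0 1)) (λ.λ.1)
  [2] (λ.λ.1) (λ.λ.λ.λ.0 1)
  [3] λ.λ.λ.λ.λ.0 1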